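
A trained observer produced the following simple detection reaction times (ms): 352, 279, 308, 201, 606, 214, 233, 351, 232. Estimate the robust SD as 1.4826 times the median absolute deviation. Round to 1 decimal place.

Sorted: 201, 214, 232, 233, 279, 308, 351, 352, 606 → median = 279
|x − 279| sorted: 0, 29, 46, 47, 65, 72, 73, 78, 327 → MAD = 65
Robust SD ≈ 1.4826 × 65 = 96.369

96.4 ms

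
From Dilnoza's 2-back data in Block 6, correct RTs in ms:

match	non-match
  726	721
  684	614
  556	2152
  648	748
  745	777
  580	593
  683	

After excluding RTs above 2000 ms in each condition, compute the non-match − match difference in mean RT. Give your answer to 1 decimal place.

30.3 ms

non-match: exclude 2152
M(match) = 4622/7 = 660.286
M(non-match) = 3453/5 = 690.600
Difference = 690.600 − 660.286 = 30.314 ms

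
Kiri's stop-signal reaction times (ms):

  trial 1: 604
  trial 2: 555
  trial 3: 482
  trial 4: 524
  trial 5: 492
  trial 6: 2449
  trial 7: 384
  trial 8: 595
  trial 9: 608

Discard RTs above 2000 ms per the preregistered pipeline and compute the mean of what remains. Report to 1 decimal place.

Excluded: 2449
Retained (n=8): Σ = 4244
Mean = 4244/8 = 530.5000

530.5 ms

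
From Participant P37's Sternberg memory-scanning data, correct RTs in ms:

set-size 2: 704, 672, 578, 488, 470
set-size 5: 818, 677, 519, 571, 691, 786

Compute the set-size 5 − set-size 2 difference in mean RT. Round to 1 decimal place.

M(set-size 2) = 2912/5 = 582.400
M(set-size 5) = 4062/6 = 677.000
Difference = 677.000 − 582.400 = 94.600 ms

94.6 ms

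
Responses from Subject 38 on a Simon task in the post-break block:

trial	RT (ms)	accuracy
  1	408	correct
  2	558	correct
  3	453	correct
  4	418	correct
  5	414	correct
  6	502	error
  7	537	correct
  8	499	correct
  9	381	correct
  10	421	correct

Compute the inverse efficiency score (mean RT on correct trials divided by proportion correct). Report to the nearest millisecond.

Correct trials (n=9): 408, 558, 453, 418, 414, 537, 499, 381, 421
Mean correct RT = 4089/9 = 454.3333 ms
Proportion correct = 9/10
IES = 454.3333 / (9/10) = 504.815 ms

505 ms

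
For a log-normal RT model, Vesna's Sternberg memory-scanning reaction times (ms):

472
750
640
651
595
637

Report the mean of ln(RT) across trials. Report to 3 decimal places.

ln(RT): 6.1570, 6.6201, 6.4615, 6.4785, 6.3886, 6.4568
Σ ln(RT) = 38.5624
Mean = 38.5624/6 = 6.42706

6.427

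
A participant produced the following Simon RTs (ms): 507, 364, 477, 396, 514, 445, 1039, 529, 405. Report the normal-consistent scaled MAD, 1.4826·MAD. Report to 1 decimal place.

77.1 ms

Sorted: 364, 396, 405, 445, 477, 507, 514, 529, 1039 → median = 477
|x − 477| sorted: 0, 30, 32, 37, 52, 72, 81, 113, 562 → MAD = 52
Robust SD ≈ 1.4826 × 52 = 77.095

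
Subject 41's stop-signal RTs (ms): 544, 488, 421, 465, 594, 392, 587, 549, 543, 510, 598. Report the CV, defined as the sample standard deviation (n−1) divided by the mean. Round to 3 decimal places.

0.134

n = 11, Σ = 5691, M = 517.3636
Σ(x−M)² = 48252.545; s = √(48252.545/10) = 69.4641
CV = 69.4641 / 517.3636 = 0.13427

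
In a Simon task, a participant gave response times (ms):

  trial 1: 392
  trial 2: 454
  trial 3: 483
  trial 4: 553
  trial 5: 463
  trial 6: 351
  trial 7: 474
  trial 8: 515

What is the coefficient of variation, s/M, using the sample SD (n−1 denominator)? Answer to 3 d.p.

0.140

n = 8, Σ = 3685, M = 460.6250
Σ(x−M)² = 28945.875; s = √(28945.875/7) = 64.3049
CV = 64.3049 / 460.6250 = 0.13960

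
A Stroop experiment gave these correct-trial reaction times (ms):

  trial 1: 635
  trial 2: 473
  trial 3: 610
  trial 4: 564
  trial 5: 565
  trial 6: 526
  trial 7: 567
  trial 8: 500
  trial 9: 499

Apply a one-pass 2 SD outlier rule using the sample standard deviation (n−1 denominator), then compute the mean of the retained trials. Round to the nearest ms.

n = 9, ΣRT = 4939, M = 548.778
Σ(x−M)² = 23127.56; s = √(23127.56/8) = 53.768
Cutoffs: 548.778 ± 2·53.768 → [441.2, 656.3]
No RTs fall outside the cutoffs; all 9 retained. Mean = 4939/9 = 548.778

549 ms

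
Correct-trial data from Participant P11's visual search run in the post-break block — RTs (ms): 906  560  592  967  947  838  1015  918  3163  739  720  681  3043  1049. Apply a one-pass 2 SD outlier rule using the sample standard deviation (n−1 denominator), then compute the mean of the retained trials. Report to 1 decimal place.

827.7 ms

n = 14, ΣRT = 16138, M = 1152.714
Σ(x−M)² = 9182588.86; s = √(9182588.86/13) = 840.448
Cutoffs: 1152.714 ± 2·840.448 → [-528.2, 2833.6]
Outside: 3043, 3163 → excluded.
Retained (n=12): Σ = 9932, mean = 9932/12 = 827.667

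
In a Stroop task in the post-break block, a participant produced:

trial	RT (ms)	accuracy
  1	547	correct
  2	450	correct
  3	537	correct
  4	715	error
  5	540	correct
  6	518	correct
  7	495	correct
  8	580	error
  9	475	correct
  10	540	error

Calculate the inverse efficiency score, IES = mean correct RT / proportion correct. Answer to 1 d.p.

726.9 ms

Correct trials (n=7): 547, 450, 537, 540, 518, 495, 475
Mean correct RT = 3562/7 = 508.8571 ms
Proportion correct = 7/10
IES = 508.8571 / (7/10) = 726.939 ms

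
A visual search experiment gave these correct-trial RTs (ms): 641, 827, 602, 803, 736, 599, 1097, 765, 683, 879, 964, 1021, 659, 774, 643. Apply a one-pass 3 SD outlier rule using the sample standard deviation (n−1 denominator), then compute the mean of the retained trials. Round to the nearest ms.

780 ms

n = 15, ΣRT = 11693, M = 779.533
Σ(x−M)² = 333743.73; s = √(333743.73/14) = 154.398
Cutoffs: 779.533 ± 3·154.398 → [316.3, 1242.7]
No RTs fall outside the cutoffs; all 15 retained. Mean = 11693/15 = 779.533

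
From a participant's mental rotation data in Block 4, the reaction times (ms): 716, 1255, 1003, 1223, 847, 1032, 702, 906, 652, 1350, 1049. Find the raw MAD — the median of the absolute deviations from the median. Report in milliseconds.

Sorted: 652, 702, 716, 847, 906, 1003, 1032, 1049, 1223, 1255, 1350 → median = 1003
|x − 1003|: 287, 252, 0, 220, 156, 29, 301, 97, 351, 347, 46
Sorted deviations: 0, 29, 46, 97, 156, 220, 252, 287, 301, 347, 351 → MAD = 220

220 ms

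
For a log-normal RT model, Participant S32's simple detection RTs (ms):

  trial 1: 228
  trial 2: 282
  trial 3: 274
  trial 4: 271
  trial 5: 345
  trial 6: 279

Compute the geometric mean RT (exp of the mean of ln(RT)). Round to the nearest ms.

278 ms

ln(RT): 5.4293, 5.6419, 5.6131, 5.6021, 5.8435, 5.6312
Mean ln(RT) = 33.7613/6 = 5.62688
Geometric mean = exp(5.62688) = 277.79 ms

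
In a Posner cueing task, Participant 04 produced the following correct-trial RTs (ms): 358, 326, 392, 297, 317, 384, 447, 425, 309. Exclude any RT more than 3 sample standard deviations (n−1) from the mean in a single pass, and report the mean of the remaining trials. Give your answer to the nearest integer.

n = 9, ΣRT = 3255, M = 361.667
Σ(x−M)² = 22948.00; s = √(22948.00/8) = 53.558
Cutoffs: 361.667 ± 3·53.558 → [201.0, 522.3]
No RTs fall outside the cutoffs; all 9 retained. Mean = 3255/9 = 361.667

362 ms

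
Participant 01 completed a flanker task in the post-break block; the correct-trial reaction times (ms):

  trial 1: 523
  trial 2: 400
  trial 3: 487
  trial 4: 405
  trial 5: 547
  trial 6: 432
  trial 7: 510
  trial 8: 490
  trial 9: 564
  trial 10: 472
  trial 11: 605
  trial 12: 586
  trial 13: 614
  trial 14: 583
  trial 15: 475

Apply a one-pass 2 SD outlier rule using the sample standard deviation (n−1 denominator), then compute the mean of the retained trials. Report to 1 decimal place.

512.9 ms

n = 15, ΣRT = 7693, M = 512.867
Σ(x−M)² = 68083.73; s = √(68083.73/14) = 69.736
Cutoffs: 512.867 ± 2·69.736 → [373.4, 652.3]
No RTs fall outside the cutoffs; all 15 retained. Mean = 7693/15 = 512.867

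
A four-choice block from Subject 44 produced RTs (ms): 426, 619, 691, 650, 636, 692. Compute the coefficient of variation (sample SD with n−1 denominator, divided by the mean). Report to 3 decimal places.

0.160

n = 6, Σ = 3714, M = 619.0000
Σ(x−M)² = 49012.000; s = √(49012.000/5) = 99.0071
CV = 99.0071 / 619.0000 = 0.15995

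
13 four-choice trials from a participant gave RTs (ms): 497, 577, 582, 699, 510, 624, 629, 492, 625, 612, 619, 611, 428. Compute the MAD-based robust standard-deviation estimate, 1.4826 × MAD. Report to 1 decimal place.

43.0 ms

Sorted: 428, 492, 497, 510, 577, 582, 611, 612, 619, 624, 625, 629, 699 → median = 611
|x − 611| sorted: 0, 1, 8, 13, 14, 18, 29, 34, 88, 101, 114, 119, 183 → MAD = 29
Robust SD ≈ 1.4826 × 29 = 42.995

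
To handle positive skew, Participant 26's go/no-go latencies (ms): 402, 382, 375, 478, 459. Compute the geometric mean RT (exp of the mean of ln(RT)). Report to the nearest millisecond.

ln(RT): 5.9965, 5.9454, 5.9269, 6.1696, 6.1291
Mean ln(RT) = 30.1675/5 = 6.03349
Geometric mean = exp(6.03349) = 417.17 ms

417 ms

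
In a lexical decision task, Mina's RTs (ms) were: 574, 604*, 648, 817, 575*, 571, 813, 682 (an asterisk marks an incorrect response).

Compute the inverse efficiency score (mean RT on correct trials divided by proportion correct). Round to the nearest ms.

Correct trials (n=6): 574, 648, 817, 571, 813, 682
Mean correct RT = 4105/6 = 684.1667 ms
Proportion correct = 6/8
IES = 684.1667 / (6/8) = 912.222 ms

912 ms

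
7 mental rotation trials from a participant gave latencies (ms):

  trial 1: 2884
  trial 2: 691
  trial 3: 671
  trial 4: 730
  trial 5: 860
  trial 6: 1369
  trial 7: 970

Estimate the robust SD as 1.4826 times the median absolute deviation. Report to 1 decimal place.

Sorted: 671, 691, 730, 860, 970, 1369, 2884 → median = 860
|x − 860| sorted: 0, 110, 130, 169, 189, 509, 2024 → MAD = 169
Robust SD ≈ 1.4826 × 169 = 250.559

250.6 ms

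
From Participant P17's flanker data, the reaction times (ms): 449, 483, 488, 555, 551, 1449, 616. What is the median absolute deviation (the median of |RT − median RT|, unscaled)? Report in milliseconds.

65 ms

Sorted: 449, 483, 488, 551, 555, 616, 1449 → median = 551
|x − 551|: 102, 68, 63, 4, 0, 898, 65
Sorted deviations: 0, 4, 63, 65, 68, 102, 898 → MAD = 65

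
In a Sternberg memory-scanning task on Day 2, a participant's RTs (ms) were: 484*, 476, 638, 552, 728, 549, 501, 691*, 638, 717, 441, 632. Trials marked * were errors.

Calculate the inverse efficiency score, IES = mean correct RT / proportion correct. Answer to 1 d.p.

Correct trials (n=10): 476, 638, 552, 728, 549, 501, 638, 717, 441, 632
Mean correct RT = 5872/10 = 587.2000 ms
Proportion correct = 10/12
IES = 587.2000 / (10/12) = 704.640 ms

704.6 ms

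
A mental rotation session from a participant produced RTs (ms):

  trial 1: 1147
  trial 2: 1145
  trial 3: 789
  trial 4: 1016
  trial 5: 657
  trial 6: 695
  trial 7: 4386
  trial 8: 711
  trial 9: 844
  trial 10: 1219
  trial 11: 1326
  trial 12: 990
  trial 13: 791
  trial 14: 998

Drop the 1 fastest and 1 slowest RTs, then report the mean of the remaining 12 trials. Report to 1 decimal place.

Sorted: 657, 695, 711, 789, 791, 844, 990, 998, 1016, 1145, 1147, 1219, 1326, 4386
Drop lowest 1 (657) and highest 1 (4386)
Remaining (n=12): Σ = 11671, mean = 11671/12 = 972.583

972.6 ms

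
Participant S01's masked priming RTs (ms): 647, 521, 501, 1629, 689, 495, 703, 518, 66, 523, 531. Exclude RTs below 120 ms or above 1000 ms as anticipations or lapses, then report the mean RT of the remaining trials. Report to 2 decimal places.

Excluded: 66, 1629
Retained (n=9): Σ = 5128
Mean = 5128/9 = 569.7778

569.78 ms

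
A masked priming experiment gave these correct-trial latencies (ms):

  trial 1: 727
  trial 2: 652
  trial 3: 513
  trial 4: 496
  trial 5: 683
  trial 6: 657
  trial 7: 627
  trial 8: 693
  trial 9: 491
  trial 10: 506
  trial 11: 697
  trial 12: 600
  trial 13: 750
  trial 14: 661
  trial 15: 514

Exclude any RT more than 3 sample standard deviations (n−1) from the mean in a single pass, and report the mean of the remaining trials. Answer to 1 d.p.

617.8 ms

n = 15, ΣRT = 9267, M = 617.800
Σ(x−M)² = 115724.40; s = √(115724.40/14) = 90.918
Cutoffs: 617.800 ± 3·90.918 → [345.0, 890.6]
No RTs fall outside the cutoffs; all 15 retained. Mean = 9267/15 = 617.800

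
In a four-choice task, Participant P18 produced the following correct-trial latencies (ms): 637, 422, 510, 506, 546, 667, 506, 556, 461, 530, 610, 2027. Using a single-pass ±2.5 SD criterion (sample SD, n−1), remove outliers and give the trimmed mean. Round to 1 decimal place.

541.0 ms

n = 12, ΣRT = 7978, M = 664.833
Σ(x−M)² = 2078375.67; s = √(2078375.67/11) = 434.676
Cutoffs: 664.833 ± 2.5·434.676 → [-421.9, 1751.5]
Outside: 2027 → excluded.
Retained (n=11): Σ = 5951, mean = 5951/11 = 541.000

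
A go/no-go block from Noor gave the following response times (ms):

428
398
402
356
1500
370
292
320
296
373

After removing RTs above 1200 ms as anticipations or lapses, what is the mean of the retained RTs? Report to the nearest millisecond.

359 ms

Excluded: 1500
Retained (n=9): Σ = 3235
Mean = 3235/9 = 359.4444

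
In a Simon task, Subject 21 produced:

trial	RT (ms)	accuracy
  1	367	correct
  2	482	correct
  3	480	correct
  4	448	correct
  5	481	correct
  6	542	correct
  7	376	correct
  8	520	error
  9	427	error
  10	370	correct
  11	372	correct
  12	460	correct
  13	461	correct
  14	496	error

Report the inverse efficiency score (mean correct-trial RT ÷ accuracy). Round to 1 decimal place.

Correct trials (n=11): 367, 482, 480, 448, 481, 542, 376, 370, 372, 460, 461
Mean correct RT = 4839/11 = 439.9091 ms
Proportion correct = 11/14
IES = 439.9091 / (11/14) = 559.884 ms

559.9 ms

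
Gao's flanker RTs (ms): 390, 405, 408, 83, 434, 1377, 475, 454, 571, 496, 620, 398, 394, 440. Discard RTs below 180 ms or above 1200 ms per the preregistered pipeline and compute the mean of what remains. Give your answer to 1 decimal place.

457.1 ms

Excluded: 83, 1377
Retained (n=12): Σ = 5485
Mean = 5485/12 = 457.0833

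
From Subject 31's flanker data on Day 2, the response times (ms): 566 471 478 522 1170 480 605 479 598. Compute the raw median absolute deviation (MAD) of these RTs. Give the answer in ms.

Sorted: 471, 478, 479, 480, 522, 566, 598, 605, 1170 → median = 522
|x − 522|: 44, 51, 44, 0, 648, 42, 83, 43, 76
Sorted deviations: 0, 42, 43, 44, 44, 51, 76, 83, 648 → MAD = 44

44 ms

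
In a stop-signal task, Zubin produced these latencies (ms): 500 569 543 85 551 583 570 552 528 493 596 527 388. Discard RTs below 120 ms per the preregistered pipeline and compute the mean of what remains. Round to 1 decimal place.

Excluded: 85
Retained (n=12): Σ = 6400
Mean = 6400/12 = 533.3333

533.3 ms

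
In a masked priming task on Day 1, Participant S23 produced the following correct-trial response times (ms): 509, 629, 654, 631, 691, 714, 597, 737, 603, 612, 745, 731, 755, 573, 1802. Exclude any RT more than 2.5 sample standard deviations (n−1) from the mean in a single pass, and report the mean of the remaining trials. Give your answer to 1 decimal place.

655.8 ms

n = 15, ΣRT = 10983, M = 732.200
Σ(x−M)² = 1298798.40; s = √(1298798.40/14) = 304.584
Cutoffs: 732.200 ± 2.5·304.584 → [-29.3, 1493.7]
Outside: 1802 → excluded.
Retained (n=14): Σ = 9181, mean = 9181/14 = 655.786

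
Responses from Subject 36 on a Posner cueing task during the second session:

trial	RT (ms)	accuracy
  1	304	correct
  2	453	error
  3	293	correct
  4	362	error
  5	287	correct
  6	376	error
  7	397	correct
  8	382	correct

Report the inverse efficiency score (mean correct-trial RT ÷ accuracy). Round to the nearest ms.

Correct trials (n=5): 304, 293, 287, 397, 382
Mean correct RT = 1663/5 = 332.6000 ms
Proportion correct = 5/8
IES = 332.6000 / (5/8) = 532.160 ms

532 ms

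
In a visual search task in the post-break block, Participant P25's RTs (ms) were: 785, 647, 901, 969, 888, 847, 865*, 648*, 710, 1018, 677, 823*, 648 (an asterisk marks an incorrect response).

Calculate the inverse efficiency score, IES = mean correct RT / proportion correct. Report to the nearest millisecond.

1052 ms

Correct trials (n=10): 785, 647, 901, 969, 888, 847, 710, 1018, 677, 648
Mean correct RT = 8090/10 = 809.0000 ms
Proportion correct = 10/13
IES = 809.0000 / (10/13) = 1051.700 ms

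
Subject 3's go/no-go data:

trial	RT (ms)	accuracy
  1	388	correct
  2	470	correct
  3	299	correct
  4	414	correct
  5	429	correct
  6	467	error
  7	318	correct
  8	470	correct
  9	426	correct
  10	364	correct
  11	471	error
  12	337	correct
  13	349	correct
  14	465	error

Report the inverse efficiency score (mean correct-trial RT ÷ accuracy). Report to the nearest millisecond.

Correct trials (n=11): 388, 470, 299, 414, 429, 318, 470, 426, 364, 337, 349
Mean correct RT = 4264/11 = 387.6364 ms
Proportion correct = 11/14
IES = 387.6364 / (11/14) = 493.355 ms

493 ms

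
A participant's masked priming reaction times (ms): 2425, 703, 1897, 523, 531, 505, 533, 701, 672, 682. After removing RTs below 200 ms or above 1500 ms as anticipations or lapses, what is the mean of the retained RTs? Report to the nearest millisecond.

606 ms

Excluded: 1897, 2425
Retained (n=8): Σ = 4850
Mean = 4850/8 = 606.2500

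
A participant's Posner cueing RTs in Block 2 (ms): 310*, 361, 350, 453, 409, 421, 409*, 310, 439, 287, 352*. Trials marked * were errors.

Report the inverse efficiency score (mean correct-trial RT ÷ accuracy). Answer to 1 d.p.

Correct trials (n=8): 361, 350, 453, 409, 421, 310, 439, 287
Mean correct RT = 3030/8 = 378.7500 ms
Proportion correct = 8/11
IES = 378.7500 / (8/11) = 520.781 ms

520.8 ms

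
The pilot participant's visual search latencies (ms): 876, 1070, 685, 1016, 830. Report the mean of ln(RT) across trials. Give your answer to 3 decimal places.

ln(RT): 6.7754, 6.9754, 6.5294, 6.9236, 6.7214
Σ ln(RT) = 33.9253
Mean = 33.9253/5 = 6.78505

6.785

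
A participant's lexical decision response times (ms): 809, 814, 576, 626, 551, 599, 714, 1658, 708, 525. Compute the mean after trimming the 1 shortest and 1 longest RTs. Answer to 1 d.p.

Sorted: 525, 551, 576, 599, 626, 708, 714, 809, 814, 1658
Drop lowest 1 (525) and highest 1 (1658)
Remaining (n=8): Σ = 5397, mean = 5397/8 = 674.625

674.6 ms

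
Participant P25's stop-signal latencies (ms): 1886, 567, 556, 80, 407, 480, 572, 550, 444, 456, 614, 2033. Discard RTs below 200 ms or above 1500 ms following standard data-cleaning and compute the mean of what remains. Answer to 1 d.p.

516.2 ms

Excluded: 80, 1886, 2033
Retained (n=9): Σ = 4646
Mean = 4646/9 = 516.2222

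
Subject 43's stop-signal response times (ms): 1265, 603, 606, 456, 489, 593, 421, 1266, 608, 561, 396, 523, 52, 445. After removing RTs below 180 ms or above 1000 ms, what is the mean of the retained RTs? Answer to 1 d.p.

Excluded: 52, 1265, 1266
Retained (n=11): Σ = 5701
Mean = 5701/11 = 518.2727

518.3 ms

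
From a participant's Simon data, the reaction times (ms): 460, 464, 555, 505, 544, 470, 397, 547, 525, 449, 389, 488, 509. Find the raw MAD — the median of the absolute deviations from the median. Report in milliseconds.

Sorted: 389, 397, 449, 460, 464, 470, 488, 505, 509, 525, 544, 547, 555 → median = 488
|x − 488|: 28, 24, 67, 17, 56, 18, 91, 59, 37, 39, 99, 0, 21
Sorted deviations: 0, 17, 18, 21, 24, 28, 37, 39, 56, 59, 67, 91, 99 → MAD = 37

37 ms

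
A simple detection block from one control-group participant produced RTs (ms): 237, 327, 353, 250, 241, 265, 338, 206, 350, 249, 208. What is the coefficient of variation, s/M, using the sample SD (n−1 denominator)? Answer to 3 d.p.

n = 11, Σ = 3024, M = 274.9091
Σ(x−M)² = 31632.909; s = √(31632.909/10) = 56.2431
CV = 56.2431 / 274.9091 = 0.20459

0.205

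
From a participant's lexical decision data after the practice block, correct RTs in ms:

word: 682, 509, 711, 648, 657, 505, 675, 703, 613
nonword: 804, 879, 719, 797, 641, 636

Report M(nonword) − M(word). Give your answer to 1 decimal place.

M(word) = 5703/9 = 633.667
M(nonword) = 4476/6 = 746.000
Difference = 746.000 − 633.667 = 112.333 ms

112.3 ms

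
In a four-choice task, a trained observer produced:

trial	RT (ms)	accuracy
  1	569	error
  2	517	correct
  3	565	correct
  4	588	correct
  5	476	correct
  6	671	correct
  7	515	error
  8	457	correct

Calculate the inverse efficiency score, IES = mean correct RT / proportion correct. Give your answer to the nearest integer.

728 ms

Correct trials (n=6): 517, 565, 588, 476, 671, 457
Mean correct RT = 3274/6 = 545.6667 ms
Proportion correct = 6/8
IES = 545.6667 / (6/8) = 727.556 ms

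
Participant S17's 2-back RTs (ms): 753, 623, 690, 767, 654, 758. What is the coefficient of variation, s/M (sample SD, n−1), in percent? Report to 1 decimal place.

n = 6, Σ = 4245, M = 707.5000
Σ(x−M)² = 18469.500; s = √(18469.500/5) = 60.7775
CV = 60.7775 / 707.5000 = 0.08590 = 8.590%

8.6%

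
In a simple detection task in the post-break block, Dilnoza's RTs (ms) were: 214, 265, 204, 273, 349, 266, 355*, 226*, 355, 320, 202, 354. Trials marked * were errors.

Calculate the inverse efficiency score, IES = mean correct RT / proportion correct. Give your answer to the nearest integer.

Correct trials (n=10): 214, 265, 204, 273, 349, 266, 355, 320, 202, 354
Mean correct RT = 2802/10 = 280.2000 ms
Proportion correct = 10/12
IES = 280.2000 / (10/12) = 336.240 ms

336 ms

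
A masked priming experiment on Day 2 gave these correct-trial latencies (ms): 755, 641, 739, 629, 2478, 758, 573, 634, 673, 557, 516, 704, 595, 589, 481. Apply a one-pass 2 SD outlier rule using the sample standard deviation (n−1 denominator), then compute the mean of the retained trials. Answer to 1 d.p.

631.7 ms

n = 15, ΣRT = 11322, M = 754.800
Σ(x−M)² = 3279512.40; s = √(3279512.40/14) = 483.995
Cutoffs: 754.800 ± 2·483.995 → [-213.2, 1722.8]
Outside: 2478 → excluded.
Retained (n=14): Σ = 8844, mean = 8844/14 = 631.714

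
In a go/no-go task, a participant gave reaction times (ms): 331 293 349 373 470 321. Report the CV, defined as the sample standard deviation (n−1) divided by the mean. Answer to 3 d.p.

n = 6, Σ = 2137, M = 356.1667
Σ(x−M)² = 19152.833; s = √(19152.833/5) = 61.8916
CV = 61.8916 / 356.1667 = 0.17377

0.174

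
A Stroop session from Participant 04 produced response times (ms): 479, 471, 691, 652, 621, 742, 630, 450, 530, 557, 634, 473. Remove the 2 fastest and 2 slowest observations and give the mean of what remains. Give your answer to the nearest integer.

Sorted: 450, 471, 473, 479, 530, 557, 621, 630, 634, 652, 691, 742
Drop lowest 2 (450, 471) and highest 2 (691, 742)
Remaining (n=8): Σ = 4576, mean = 4576/8 = 572.000

572 ms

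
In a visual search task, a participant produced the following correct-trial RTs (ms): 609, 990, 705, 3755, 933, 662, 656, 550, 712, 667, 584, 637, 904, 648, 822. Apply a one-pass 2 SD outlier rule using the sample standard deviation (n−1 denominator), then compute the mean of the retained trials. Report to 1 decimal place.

n = 15, ΣRT = 13834, M = 922.267
Σ(x−M)² = 8842424.93; s = √(8842424.93/14) = 794.734
Cutoffs: 922.267 ± 2·794.734 → [-667.2, 2511.7]
Outside: 3755 → excluded.
Retained (n=14): Σ = 10079, mean = 10079/14 = 719.929

719.9 ms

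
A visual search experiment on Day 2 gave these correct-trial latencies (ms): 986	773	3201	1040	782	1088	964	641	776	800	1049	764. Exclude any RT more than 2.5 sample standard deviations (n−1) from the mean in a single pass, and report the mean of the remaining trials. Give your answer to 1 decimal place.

n = 12, ΣRT = 12864, M = 1072.000
Σ(x−M)² = 5169236.00; s = √(5169236.00/11) = 685.515
Cutoffs: 1072.000 ± 2.5·685.515 → [-641.8, 2785.8]
Outside: 3201 → excluded.
Retained (n=11): Σ = 9663, mean = 9663/11 = 878.455

878.5 ms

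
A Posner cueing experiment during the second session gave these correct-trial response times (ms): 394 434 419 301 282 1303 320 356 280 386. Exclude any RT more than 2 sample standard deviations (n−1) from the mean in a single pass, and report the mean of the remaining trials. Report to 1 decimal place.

n = 10, ΣRT = 4475, M = 447.500
Σ(x−M)² = 841056.50; s = √(841056.50/9) = 305.697
Cutoffs: 447.500 ± 2·305.697 → [-163.9, 1058.9]
Outside: 1303 → excluded.
Retained (n=9): Σ = 3172, mean = 3172/9 = 352.444

352.4 ms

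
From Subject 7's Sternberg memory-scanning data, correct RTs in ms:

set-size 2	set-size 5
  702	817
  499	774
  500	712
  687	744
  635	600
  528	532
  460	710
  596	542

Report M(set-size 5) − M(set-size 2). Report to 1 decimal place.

103.0 ms

M(set-size 2) = 4607/8 = 575.875
M(set-size 5) = 5431/8 = 678.875
Difference = 678.875 − 575.875 = 103.000 ms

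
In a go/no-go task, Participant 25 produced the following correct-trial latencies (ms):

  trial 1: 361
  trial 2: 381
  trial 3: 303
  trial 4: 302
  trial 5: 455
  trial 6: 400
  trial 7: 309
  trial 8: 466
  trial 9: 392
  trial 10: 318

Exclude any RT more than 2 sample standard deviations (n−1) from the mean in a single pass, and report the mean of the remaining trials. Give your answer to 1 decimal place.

n = 10, ΣRT = 3687, M = 368.700
Σ(x−M)² = 33548.10; s = √(33548.10/9) = 61.054
Cutoffs: 368.700 ± 2·61.054 → [246.6, 490.8]
No RTs fall outside the cutoffs; all 10 retained. Mean = 3687/10 = 368.700

368.7 ms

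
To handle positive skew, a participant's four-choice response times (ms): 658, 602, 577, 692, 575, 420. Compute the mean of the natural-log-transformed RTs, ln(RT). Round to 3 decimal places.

ln(RT): 6.4892, 6.4003, 6.3578, 6.5396, 6.3544, 6.0403
Σ ln(RT) = 38.1815
Mean = 38.1815/6 = 6.36359

6.364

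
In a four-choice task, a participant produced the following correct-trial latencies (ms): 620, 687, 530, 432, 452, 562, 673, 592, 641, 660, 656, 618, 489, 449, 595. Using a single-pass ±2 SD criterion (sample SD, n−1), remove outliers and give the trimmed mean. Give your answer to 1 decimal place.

577.1 ms

n = 15, ΣRT = 8656, M = 577.067
Σ(x−M)² = 105832.93; s = √(105832.93/14) = 86.945
Cutoffs: 577.067 ± 2·86.945 → [403.2, 751.0]
No RTs fall outside the cutoffs; all 15 retained. Mean = 8656/15 = 577.067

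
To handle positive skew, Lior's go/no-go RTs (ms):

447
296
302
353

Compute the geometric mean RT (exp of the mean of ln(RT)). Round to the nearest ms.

345 ms

ln(RT): 6.1026, 5.6904, 5.7104, 5.8665
Mean ln(RT) = 23.3698/4 = 5.84245
Geometric mean = exp(5.84245) = 344.62 ms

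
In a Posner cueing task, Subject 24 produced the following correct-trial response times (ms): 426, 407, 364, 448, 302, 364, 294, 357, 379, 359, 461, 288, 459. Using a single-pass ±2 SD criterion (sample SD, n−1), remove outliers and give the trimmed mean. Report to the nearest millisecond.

n = 13, ΣRT = 4908, M = 377.538
Σ(x−M)² = 43619.23; s = √(43619.23/12) = 60.290
Cutoffs: 377.538 ± 2·60.290 → [257.0, 498.1]
No RTs fall outside the cutoffs; all 13 retained. Mean = 4908/13 = 377.538

378 ms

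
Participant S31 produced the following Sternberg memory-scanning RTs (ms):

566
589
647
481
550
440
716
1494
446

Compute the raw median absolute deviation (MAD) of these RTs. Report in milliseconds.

Sorted: 440, 446, 481, 550, 566, 589, 647, 716, 1494 → median = 566
|x − 566|: 0, 23, 81, 85, 16, 126, 150, 928, 120
Sorted deviations: 0, 16, 23, 81, 85, 120, 126, 150, 928 → MAD = 85

85 ms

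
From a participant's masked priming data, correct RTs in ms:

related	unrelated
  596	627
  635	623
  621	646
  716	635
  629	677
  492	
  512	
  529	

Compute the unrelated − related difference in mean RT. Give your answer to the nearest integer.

50 ms

M(related) = 4730/8 = 591.250
M(unrelated) = 3208/5 = 641.600
Difference = 641.600 − 591.250 = 50.350 ms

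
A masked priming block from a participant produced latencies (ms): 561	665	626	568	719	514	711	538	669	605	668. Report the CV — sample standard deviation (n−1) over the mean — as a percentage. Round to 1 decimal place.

11.3%

n = 11, Σ = 6844, M = 622.1818
Σ(x−M)² = 49165.636; s = √(49165.636/10) = 70.1182
CV = 70.1182 / 622.1818 = 0.11270 = 11.270%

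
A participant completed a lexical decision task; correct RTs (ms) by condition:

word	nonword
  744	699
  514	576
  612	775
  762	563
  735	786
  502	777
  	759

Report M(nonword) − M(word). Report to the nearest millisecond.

60 ms

M(word) = 3869/6 = 644.833
M(nonword) = 4935/7 = 705.000
Difference = 705.000 − 644.833 = 60.167 ms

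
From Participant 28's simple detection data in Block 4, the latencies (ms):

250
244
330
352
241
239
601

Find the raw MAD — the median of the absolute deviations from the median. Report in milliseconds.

11 ms

Sorted: 239, 241, 244, 250, 330, 352, 601 → median = 250
|x − 250|: 0, 6, 80, 102, 9, 11, 351
Sorted deviations: 0, 6, 9, 11, 80, 102, 351 → MAD = 11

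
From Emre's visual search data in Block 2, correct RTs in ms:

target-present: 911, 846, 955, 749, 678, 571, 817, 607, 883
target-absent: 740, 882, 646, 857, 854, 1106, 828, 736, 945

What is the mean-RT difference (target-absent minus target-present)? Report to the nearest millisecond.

64 ms

M(target-present) = 7017/9 = 779.667
M(target-absent) = 7594/9 = 843.778
Difference = 843.778 − 779.667 = 64.111 ms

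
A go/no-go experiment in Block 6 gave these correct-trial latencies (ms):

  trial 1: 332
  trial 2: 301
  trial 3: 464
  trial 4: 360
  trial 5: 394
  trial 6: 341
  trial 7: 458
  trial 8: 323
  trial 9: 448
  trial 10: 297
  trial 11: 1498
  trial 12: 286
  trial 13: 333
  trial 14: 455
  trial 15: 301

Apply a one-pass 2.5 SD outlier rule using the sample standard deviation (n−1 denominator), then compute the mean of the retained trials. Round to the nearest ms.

n = 15, ΣRT = 6591, M = 439.400
Σ(x−M)² = 1258473.60; s = √(1258473.60/14) = 299.818
Cutoffs: 439.400 ± 2.5·299.818 → [-310.1, 1188.9]
Outside: 1498 → excluded.
Retained (n=14): Σ = 5093, mean = 5093/14 = 363.786

364 ms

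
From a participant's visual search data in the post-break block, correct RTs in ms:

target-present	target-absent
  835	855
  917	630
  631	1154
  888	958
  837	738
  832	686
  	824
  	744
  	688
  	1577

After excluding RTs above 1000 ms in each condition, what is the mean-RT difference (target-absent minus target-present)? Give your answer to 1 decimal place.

-58.0 ms

target-absent: exclude 1154, 1577
M(target-present) = 4940/6 = 823.333
M(target-absent) = 6123/8 = 765.375
Difference = 765.375 − 823.333 = -57.958 ms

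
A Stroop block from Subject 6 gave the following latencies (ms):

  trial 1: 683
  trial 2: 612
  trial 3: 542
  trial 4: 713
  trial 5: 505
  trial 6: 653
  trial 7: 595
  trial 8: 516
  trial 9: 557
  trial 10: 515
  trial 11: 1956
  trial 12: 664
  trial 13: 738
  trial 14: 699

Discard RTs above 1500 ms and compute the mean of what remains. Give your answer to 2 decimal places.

Excluded: 1956
Retained (n=13): Σ = 7992
Mean = 7992/13 = 614.7692

614.77 ms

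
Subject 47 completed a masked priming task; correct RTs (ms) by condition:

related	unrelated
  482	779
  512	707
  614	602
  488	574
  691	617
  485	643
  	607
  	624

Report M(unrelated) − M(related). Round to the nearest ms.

M(related) = 3272/6 = 545.333
M(unrelated) = 5153/8 = 644.125
Difference = 644.125 − 545.333 = 98.792 ms

99 ms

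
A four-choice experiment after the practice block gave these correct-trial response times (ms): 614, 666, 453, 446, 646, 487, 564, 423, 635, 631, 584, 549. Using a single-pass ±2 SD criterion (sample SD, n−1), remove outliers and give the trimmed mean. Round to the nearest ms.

558 ms

n = 12, ΣRT = 6698, M = 558.167
Σ(x−M)² = 81429.67; s = √(81429.67/11) = 86.039
Cutoffs: 558.167 ± 2·86.039 → [386.1, 730.2]
No RTs fall outside the cutoffs; all 12 retained. Mean = 6698/12 = 558.167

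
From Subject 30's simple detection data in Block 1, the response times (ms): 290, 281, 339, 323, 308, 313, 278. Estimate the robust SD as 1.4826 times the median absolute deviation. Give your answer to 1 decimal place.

Sorted: 278, 281, 290, 308, 313, 323, 339 → median = 308
|x − 308| sorted: 0, 5, 15, 18, 27, 30, 31 → MAD = 18
Robust SD ≈ 1.4826 × 18 = 26.687

26.7 ms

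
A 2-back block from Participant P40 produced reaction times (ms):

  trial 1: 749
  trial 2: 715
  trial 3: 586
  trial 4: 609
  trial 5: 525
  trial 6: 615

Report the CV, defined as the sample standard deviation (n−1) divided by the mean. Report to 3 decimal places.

0.132

n = 6, Σ = 3799, M = 633.1667
Σ(x−M)² = 34952.833; s = √(34952.833/5) = 83.6096
CV = 83.6096 / 633.1667 = 0.13205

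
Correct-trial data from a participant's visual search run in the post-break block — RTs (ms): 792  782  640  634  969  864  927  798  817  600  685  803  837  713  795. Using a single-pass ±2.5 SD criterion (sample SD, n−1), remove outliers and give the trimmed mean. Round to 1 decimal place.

777.1 ms

n = 15, ΣRT = 11656, M = 777.067
Σ(x−M)² = 156930.93; s = √(156930.93/14) = 105.874
Cutoffs: 777.067 ± 2.5·105.874 → [512.4, 1041.8]
No RTs fall outside the cutoffs; all 15 retained. Mean = 11656/15 = 777.067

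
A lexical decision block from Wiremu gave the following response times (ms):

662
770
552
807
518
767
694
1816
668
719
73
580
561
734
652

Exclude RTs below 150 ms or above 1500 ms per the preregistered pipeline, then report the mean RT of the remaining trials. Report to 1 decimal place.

Excluded: 73, 1816
Retained (n=13): Σ = 8684
Mean = 8684/13 = 668.0000

668.0 ms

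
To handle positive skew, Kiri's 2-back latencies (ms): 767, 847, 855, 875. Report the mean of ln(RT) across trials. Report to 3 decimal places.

6.727

ln(RT): 6.6425, 6.7417, 6.7511, 6.7742
Σ ln(RT) = 26.9095
Mean = 26.9095/4 = 6.72738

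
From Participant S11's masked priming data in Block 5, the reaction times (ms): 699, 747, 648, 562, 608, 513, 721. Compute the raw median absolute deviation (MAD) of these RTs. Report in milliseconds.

Sorted: 513, 562, 608, 648, 699, 721, 747 → median = 648
|x − 648|: 51, 99, 0, 86, 40, 135, 73
Sorted deviations: 0, 40, 51, 73, 86, 99, 135 → MAD = 73

73 ms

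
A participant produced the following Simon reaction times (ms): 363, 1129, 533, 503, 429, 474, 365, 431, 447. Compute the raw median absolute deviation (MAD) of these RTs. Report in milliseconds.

56 ms

Sorted: 363, 365, 429, 431, 447, 474, 503, 533, 1129 → median = 447
|x − 447|: 84, 682, 86, 56, 18, 27, 82, 16, 0
Sorted deviations: 0, 16, 18, 27, 56, 82, 84, 86, 682 → MAD = 56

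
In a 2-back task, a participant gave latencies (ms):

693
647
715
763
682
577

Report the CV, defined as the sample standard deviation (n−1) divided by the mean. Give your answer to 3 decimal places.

0.093

n = 6, Σ = 4077, M = 679.5000
Σ(x−M)² = 19983.500; s = √(19983.500/5) = 63.2195
CV = 63.2195 / 679.5000 = 0.09304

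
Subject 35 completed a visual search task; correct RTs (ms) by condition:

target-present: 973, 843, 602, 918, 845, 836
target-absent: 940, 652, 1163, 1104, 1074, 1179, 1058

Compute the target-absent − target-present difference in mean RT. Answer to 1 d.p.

M(target-present) = 5017/6 = 836.167
M(target-absent) = 7170/7 = 1024.286
Difference = 1024.286 − 836.167 = 188.119 ms

188.1 ms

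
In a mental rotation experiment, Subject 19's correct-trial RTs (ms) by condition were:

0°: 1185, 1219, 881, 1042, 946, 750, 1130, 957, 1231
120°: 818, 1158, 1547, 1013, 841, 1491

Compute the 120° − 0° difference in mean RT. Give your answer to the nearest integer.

M(0°) = 9341/9 = 1037.889
M(120°) = 6868/6 = 1144.667
Difference = 1144.667 − 1037.889 = 106.778 ms

107 ms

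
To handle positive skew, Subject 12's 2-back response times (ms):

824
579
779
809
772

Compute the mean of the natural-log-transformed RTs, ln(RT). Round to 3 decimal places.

ln(RT): 6.7142, 6.3613, 6.6580, 6.6958, 6.6490
Σ ln(RT) = 33.0783
Mean = 33.0783/5 = 6.61565

6.616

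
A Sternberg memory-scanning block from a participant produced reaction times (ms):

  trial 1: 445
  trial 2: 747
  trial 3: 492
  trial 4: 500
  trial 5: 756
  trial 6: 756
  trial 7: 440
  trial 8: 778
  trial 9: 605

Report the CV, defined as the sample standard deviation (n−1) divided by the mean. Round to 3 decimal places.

n = 9, Σ = 5519, M = 613.2222
Σ(x−M)² = 171705.556; s = √(171705.556/8) = 146.5032
CV = 146.5032 / 613.2222 = 0.23891

0.239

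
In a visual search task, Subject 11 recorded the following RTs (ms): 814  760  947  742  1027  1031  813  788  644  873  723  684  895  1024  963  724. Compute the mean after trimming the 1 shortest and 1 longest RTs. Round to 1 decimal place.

Sorted: 644, 684, 723, 724, 742, 760, 788, 813, 814, 873, 895, 947, 963, 1024, 1027, 1031
Drop lowest 1 (644) and highest 1 (1031)
Remaining (n=14): Σ = 11777, mean = 11777/14 = 841.214

841.2 ms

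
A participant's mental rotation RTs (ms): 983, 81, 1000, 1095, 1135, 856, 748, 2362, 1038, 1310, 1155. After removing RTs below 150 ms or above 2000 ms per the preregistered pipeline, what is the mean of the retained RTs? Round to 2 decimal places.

1035.56 ms

Excluded: 81, 2362
Retained (n=9): Σ = 9320
Mean = 9320/9 = 1035.5556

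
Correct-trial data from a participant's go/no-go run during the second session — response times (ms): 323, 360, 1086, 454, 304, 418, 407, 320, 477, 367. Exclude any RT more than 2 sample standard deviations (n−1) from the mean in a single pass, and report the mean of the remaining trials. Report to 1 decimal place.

n = 10, ΣRT = 4516, M = 451.600
Σ(x−M)² = 477422.40; s = √(477422.40/9) = 230.319
Cutoffs: 451.600 ± 2·230.319 → [-9.0, 912.2]
Outside: 1086 → excluded.
Retained (n=9): Σ = 3430, mean = 3430/9 = 381.111

381.1 ms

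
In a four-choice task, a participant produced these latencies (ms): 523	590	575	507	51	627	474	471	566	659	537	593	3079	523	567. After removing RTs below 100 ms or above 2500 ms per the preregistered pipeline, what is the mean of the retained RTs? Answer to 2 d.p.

554.77 ms

Excluded: 51, 3079
Retained (n=13): Σ = 7212
Mean = 7212/13 = 554.7692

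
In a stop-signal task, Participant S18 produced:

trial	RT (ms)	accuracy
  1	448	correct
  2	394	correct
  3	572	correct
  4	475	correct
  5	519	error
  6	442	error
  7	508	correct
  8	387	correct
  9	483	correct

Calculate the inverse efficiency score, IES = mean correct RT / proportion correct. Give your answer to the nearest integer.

600 ms

Correct trials (n=7): 448, 394, 572, 475, 508, 387, 483
Mean correct RT = 3267/7 = 466.7143 ms
Proportion correct = 7/9
IES = 466.7143 / (7/9) = 600.061 ms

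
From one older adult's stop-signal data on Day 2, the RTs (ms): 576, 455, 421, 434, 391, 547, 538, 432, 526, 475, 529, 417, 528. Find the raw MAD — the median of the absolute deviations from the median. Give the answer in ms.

Sorted: 391, 417, 421, 432, 434, 455, 475, 526, 528, 529, 538, 547, 576 → median = 475
|x − 475|: 101, 20, 54, 41, 84, 72, 63, 43, 51, 0, 54, 58, 53
Sorted deviations: 0, 20, 41, 43, 51, 53, 54, 54, 58, 63, 72, 84, 101 → MAD = 54

54 ms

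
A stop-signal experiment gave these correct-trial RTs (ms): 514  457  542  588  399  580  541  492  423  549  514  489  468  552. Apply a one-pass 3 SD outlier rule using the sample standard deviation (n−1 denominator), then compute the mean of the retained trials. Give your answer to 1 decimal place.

n = 14, ΣRT = 7108, M = 507.714
Σ(x−M)² = 41440.86; s = √(41440.86/13) = 56.460
Cutoffs: 507.714 ± 3·56.460 → [338.3, 677.1]
No RTs fall outside the cutoffs; all 14 retained. Mean = 7108/14 = 507.714

507.7 ms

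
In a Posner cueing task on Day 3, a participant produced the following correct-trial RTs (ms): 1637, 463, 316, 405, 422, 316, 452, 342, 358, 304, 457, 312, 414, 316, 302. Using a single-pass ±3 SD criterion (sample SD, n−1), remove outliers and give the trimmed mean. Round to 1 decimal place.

369.9 ms

n = 15, ΣRT = 6816, M = 454.400
Σ(x−M)² = 1549265.60; s = √(1549265.60/14) = 332.659
Cutoffs: 454.400 ± 3·332.659 → [-543.6, 1452.4]
Outside: 1637 → excluded.
Retained (n=14): Σ = 5179, mean = 5179/14 = 369.929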